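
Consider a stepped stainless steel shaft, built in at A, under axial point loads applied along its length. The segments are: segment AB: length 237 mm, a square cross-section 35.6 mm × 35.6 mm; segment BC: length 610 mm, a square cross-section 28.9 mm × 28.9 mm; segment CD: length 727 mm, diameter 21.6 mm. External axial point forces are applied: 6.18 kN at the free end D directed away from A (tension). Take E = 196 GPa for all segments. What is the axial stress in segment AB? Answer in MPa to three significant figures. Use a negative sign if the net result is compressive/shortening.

Internal axial forces (sectioning from the free end, tension +): N_CD = 6.18 kN, N_BC = 6.18 kN, N_AB = 6.18 kN.
A_AB = 1267 mm².
σ_AB = N_AB/A_AB = 6180/1267 = 4.876 MPa.

4.88 MPa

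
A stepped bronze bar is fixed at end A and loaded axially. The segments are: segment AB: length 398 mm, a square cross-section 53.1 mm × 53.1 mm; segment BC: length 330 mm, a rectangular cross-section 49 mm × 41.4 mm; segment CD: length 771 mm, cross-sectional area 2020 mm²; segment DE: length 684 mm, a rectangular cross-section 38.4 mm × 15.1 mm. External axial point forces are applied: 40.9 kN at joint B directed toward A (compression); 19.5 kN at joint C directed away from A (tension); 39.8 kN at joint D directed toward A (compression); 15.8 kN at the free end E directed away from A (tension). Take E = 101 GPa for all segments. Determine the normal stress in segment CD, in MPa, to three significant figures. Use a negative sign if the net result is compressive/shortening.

-11.9 MPa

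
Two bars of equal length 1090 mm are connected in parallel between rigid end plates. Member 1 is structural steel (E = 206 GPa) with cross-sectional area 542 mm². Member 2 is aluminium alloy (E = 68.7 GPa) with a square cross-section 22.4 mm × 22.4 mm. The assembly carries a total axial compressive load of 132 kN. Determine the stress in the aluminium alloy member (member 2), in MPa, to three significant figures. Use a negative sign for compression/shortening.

-62.1 MPa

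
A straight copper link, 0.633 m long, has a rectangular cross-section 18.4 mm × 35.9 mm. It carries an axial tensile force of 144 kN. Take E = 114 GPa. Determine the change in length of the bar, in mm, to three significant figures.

A = 660.6 mm².
δ_mech = NL/(AE) = 144000·633/(660.6·114000) = 1.21 mm.

1.21 mm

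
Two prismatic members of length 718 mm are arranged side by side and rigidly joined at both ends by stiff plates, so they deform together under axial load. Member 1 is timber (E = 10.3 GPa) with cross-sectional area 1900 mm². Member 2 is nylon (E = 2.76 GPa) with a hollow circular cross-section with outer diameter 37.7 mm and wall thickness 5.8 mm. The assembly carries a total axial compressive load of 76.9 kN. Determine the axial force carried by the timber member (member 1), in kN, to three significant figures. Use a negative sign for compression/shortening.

A_2 = 581.3 mm².
Equal strain + equilibrium ⇒ each member carries load in proportion to AE: A₁E₁ = 19570000 N, A₂E₂ = 1604000 N, ΣAE = 21170000 N.
F₁ = P·A₁E₁/ΣAE = -76900·19570000/21170000 = -71070 N.

-71.1 kN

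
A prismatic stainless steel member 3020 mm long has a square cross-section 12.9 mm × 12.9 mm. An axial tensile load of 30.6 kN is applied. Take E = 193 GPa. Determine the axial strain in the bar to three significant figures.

9.53e-04

A = 166.4 mm².
σ = N/A = 183.9 MPa; ε = σ/E = 183.9/193000 = 9.528e-04.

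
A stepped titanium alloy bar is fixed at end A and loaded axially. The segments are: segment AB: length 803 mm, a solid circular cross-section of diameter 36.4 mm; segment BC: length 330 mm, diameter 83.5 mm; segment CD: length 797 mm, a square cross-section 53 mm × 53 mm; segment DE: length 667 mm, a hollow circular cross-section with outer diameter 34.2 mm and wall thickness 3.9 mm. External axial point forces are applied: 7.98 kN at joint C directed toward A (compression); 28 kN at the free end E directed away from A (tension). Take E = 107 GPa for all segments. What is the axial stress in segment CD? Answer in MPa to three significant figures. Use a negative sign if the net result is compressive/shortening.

Internal axial forces (sectioning from the free end, tension +): N_DE = 28 kN, N_CD = 28 kN, N_BC = 20.02 kN, N_AB = 20.02 kN.
A_CD = 2809 mm².
σ_CD = N_CD/A_CD = 28000/2809 = 9.968 MPa.

9.97 MPa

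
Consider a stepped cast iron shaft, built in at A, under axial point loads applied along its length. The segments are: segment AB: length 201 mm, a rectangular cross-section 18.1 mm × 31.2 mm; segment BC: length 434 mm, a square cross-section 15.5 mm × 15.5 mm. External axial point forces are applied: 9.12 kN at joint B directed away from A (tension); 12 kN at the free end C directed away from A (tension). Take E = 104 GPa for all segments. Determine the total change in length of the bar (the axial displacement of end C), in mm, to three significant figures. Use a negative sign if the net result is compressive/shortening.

0.281 mm

Internal axial forces (sectioning from the free end, tension +): N_BC = 12 kN, N_AB = 21.12 kN.
A_AB = 564.7 mm².
A_BC = 240.2 mm².
δ_AB = 21120·201/(564.7·104000) = 0.07228 mm
δ_BC = 12000·434/(240.2·104000) = 0.2084 mm
δ = Σδ_i = 0.2807 mm.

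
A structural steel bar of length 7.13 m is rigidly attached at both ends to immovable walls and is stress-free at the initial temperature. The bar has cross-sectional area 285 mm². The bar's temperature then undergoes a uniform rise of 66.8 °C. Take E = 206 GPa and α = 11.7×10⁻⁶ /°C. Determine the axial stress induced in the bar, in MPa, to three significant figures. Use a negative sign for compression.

-161 MPa

Free thermal expansion αLΔT = 11.7e-6 · 7130 · 66.8 = 5.573 mm.
The walls impose strain ε = −(5.573)/7130 = -7.8156e-04; σ = Eε = 206000 · -7.8156e-04 = -161 MPa.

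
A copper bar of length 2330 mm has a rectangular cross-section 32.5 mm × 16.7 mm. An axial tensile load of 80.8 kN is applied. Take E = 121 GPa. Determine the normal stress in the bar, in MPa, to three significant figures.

149 MPa

A = 542.8 mm².
σ = N/A = 80800/542.8 = 148.9 MPa.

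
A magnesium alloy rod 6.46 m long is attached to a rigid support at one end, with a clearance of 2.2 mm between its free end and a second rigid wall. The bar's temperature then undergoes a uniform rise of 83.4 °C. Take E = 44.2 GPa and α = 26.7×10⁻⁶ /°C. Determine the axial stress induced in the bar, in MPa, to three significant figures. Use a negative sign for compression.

-83.4 MPa

Free thermal expansion αLΔT = 26.7e-6 · 6460 · 83.4 = 14.38 mm.
The walls engage after the gap closes; constrained expansion = 14.38 − 2.2 = 12.18 mm.
The walls impose strain ε = −(12.18)/6460 = -1.8862e-03; σ = Eε = 44200 · -1.8862e-03 = -83.37 MPa.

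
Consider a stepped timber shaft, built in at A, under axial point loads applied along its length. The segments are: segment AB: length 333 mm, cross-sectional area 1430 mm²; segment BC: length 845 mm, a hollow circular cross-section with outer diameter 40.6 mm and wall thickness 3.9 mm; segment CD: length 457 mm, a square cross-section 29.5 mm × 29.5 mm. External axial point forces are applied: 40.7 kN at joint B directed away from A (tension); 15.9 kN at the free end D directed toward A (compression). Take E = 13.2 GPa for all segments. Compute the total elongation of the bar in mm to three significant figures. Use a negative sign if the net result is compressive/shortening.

-2.46 mm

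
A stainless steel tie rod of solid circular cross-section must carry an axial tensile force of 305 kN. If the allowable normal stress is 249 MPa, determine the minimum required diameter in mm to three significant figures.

Required area A ≥ P/σ_allow = 305000/249 = 1225 mm².
For a solid circular section, d ≥ √(4A/π) = 39.49 mm.

39.5 mm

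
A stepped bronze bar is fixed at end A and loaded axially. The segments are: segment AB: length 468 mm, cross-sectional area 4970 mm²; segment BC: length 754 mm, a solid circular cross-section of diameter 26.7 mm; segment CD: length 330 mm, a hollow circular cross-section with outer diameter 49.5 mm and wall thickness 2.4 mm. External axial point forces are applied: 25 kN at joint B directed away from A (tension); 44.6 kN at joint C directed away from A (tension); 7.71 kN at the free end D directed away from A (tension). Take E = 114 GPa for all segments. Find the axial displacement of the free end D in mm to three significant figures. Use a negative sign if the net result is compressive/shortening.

Internal axial forces (sectioning from the free end, tension +): N_CD = 7.71 kN, N_BC = 52.31 kN, N_AB = 77.31 kN.
A_BC = 559.9 mm².
A_CD = 355.1 mm².
δ_AB = 77310·468/(4970·114000) = 0.06386 mm
δ_BC = 52310·754/(559.9·114000) = 0.6179 mm
δ_CD = 7710·330/(355.1·114000) = 0.06285 mm
δ = Σδ_i = 0.7446 mm.

0.745 mm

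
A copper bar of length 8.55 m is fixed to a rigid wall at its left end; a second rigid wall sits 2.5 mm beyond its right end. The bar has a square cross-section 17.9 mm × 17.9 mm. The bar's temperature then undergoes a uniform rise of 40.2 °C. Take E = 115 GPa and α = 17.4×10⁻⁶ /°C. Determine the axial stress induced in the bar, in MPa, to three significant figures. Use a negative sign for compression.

Free thermal expansion αLΔT = 17.4e-6 · 8550 · 40.2 = 5.981 mm.
The walls engage after the gap closes; constrained expansion = 5.981 − 2.5 = 3.481 mm.
The walls impose strain ε = −(3.481)/8550 = -4.0708e-04; σ = Eε = 115000 · -4.0708e-04 = -46.81 MPa.

-46.8 MPa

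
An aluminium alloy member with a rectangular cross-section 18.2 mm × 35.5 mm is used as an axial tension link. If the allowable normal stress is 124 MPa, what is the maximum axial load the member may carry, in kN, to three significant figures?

A = 646.1 mm².
P_max = σ_allow · A = 124 · 646.1 = 80120 N = 80.12 kN.

80.1 kN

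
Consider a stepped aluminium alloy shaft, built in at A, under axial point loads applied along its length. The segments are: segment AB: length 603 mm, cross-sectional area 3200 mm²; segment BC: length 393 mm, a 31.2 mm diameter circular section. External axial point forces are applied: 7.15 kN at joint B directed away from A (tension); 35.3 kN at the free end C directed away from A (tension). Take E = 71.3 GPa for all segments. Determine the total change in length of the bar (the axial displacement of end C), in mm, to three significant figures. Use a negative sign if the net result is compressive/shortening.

0.367 mm

Internal axial forces (sectioning from the free end, tension +): N_BC = 35.3 kN, N_AB = 42.45 kN.
A_BC = 764.5 mm².
δ_AB = 42450·603/(3200·71300) = 0.1122 mm
δ_BC = 35300·393/(764.5·71300) = 0.2545 mm
δ = Σδ_i = 0.3667 mm.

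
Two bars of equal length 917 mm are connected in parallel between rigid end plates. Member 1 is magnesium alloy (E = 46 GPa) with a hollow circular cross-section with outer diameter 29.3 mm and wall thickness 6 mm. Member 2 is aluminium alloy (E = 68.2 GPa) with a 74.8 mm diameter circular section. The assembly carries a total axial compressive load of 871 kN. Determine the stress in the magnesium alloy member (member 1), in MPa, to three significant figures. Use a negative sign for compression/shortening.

-125 MPa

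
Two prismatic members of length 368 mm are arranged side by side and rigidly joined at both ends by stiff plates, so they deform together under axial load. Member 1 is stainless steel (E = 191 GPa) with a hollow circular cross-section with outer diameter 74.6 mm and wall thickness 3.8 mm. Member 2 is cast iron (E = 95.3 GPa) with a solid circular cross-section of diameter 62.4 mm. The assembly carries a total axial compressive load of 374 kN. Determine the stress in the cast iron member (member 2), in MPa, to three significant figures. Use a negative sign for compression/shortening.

-78.7 MPa

A_1 = 845.2 mm².
A_2 = 3058 mm².
Equal strain + equilibrium ⇒ each member carries load in proportion to AE: A₁E₁ = 161400000 N, A₂E₂ = 291400000 N, ΣAE = 452900000 N.
σ₂ = P·E₂/ΣAE = -374000·95300/452900000 = -78.7 MPa.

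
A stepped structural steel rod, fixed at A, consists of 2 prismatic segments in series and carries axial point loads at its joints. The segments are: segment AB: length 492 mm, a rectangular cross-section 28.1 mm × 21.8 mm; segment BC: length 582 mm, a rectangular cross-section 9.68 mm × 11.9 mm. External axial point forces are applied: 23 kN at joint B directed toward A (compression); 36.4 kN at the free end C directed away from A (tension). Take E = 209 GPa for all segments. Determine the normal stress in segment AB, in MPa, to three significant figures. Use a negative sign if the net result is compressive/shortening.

21.9 MPa

Internal axial forces (sectioning from the free end, tension +): N_BC = 36.4 kN, N_AB = 13.4 kN.
A_AB = 612.6 mm².
σ_AB = N_AB/A_AB = 13400/612.6 = 21.87 MPa.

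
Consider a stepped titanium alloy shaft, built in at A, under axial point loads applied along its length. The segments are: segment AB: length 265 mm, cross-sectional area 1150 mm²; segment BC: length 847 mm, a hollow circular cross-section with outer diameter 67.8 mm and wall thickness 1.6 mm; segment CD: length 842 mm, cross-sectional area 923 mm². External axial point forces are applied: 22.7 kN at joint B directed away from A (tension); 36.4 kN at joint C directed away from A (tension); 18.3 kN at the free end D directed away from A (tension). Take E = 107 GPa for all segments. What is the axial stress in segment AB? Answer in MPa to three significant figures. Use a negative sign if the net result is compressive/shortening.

Internal axial forces (sectioning from the free end, tension +): N_CD = 18.3 kN, N_BC = 54.7 kN, N_AB = 77.4 kN.
σ_AB = N_AB/A_AB = 77400/1150 = 67.3 MPa.

67.3 MPa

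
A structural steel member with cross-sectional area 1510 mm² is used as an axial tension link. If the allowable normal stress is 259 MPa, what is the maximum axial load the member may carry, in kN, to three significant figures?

P_max = σ_allow · A = 259 · 1510 = 391100 N = 391.1 kN.

391 kN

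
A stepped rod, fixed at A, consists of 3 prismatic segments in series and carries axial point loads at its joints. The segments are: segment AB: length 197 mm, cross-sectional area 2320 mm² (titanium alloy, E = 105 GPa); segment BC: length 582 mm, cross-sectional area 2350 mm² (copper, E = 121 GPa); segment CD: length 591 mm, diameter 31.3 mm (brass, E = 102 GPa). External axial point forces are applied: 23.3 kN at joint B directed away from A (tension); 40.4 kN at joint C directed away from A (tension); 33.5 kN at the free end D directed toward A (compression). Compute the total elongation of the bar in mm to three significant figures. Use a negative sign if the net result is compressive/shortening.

-0.214 mm

Internal axial forces (sectioning from the free end, tension +): N_CD = -33.5 kN, N_BC = 6.9 kN, N_AB = 30.2 kN.
A_CD = 769.4 mm².
δ_AB = 30200·197/(2320·105000) = 0.02442 mm
δ_BC = 6900·582/(2350·121000) = 0.01412 mm
δ_CD = -33500·591/(769.4·102000) = -0.2523 mm
δ = Σδ_i = -0.2137 mm.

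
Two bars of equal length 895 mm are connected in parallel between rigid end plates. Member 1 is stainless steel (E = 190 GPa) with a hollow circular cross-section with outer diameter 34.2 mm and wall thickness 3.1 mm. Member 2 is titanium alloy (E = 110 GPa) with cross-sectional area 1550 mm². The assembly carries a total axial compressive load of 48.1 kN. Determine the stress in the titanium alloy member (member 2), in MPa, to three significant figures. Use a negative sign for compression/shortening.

A_1 = 302.9 mm².
Equal strain + equilibrium ⇒ each member carries load in proportion to AE: A₁E₁ = 57550000 N, A₂E₂ = 170500000 N, ΣAE = 228000000 N.
σ₂ = P·E₂/ΣAE = -48100·110000/228000000 = -23.2 MPa.

-23.2 MPa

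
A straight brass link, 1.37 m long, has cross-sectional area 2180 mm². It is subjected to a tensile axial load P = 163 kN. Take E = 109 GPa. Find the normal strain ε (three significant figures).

6.86e-04

σ = N/A = 74.77 MPa; ε = σ/E = 74.77/109000 = 6.860e-04.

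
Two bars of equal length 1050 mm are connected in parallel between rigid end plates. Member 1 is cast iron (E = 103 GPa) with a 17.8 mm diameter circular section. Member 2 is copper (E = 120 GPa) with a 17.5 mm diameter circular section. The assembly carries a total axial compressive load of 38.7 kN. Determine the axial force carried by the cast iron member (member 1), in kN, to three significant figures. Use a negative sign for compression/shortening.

A_1 = 248.8 mm².
A_2 = 240.5 mm².
Equal strain + equilibrium ⇒ each member carries load in proportion to AE: A₁E₁ = 25630000 N, A₂E₂ = 28860000 N, ΣAE = 54490000 N.
F₁ = P·A₁E₁/ΣAE = -38700·25630000/54490000 = -18200 N.

-18.2 kN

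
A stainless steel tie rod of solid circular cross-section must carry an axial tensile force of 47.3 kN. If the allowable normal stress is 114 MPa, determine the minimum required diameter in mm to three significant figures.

23.0 mm

Required area A ≥ P/σ_allow = 47300/114 = 414.9 mm².
For a solid circular section, d ≥ √(4A/π) = 22.98 mm.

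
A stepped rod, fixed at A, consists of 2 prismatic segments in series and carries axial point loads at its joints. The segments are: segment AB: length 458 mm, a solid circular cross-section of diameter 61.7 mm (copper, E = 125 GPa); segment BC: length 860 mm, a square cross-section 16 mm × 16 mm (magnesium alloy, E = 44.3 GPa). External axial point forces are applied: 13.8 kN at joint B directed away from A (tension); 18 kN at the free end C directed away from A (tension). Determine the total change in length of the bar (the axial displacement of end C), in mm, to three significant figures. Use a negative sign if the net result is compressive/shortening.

Internal axial forces (sectioning from the free end, tension +): N_BC = 18 kN, N_AB = 31.8 kN.
A_AB = 2990 mm².
A_BC = 256 mm².
δ_AB = 31800·458/(2990·125000) = 0.03897 mm
δ_BC = 18000·860/(256·44300) = 1.365 mm
δ = Σδ_i = 1.404 mm.

1.40 mm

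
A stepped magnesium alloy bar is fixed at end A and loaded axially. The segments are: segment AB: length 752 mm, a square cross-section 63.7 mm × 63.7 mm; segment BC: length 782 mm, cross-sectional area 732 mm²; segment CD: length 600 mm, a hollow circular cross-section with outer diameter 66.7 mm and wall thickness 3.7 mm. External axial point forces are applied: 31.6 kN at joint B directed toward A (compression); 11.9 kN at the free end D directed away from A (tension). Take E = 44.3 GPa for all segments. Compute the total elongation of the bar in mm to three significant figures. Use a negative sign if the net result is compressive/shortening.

0.425 mm

Internal axial forces (sectioning from the free end, tension +): N_CD = 11.9 kN, N_BC = 11.9 kN, N_AB = -19.7 kN.
A_AB = 4058 mm².
A_CD = 732.3 mm².
δ_AB = -19700·752/(4058·44300) = -0.08241 mm
δ_BC = 11900·782/(732·44300) = 0.287 mm
δ_CD = 11900·600/(732.3·44300) = 0.2201 mm
δ = Σδ_i = 0.4246 mm.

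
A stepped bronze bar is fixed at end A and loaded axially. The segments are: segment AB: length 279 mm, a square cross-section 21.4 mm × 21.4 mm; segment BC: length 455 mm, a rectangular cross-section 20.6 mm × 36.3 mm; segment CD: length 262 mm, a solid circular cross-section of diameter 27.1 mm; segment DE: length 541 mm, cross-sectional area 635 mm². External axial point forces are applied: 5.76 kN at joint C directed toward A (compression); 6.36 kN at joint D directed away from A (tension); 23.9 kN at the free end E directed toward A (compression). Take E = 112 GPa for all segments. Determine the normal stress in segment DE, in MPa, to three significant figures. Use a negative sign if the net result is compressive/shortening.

-37.6 MPa

Internal axial forces (sectioning from the free end, tension +): N_DE = -23.9 kN, N_CD = -17.54 kN, N_BC = -23.3 kN, N_AB = -23.3 kN.
σ_DE = N_DE/A_DE = -23900/635 = -37.64 MPa.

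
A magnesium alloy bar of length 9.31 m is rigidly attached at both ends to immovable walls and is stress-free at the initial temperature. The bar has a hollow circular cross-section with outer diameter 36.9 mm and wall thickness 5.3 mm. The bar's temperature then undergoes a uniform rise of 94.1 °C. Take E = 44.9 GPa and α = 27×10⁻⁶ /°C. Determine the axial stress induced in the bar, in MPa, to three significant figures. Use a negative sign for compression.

-114 MPa

Free thermal expansion αLΔT = 27e-6 · 9310 · 94.1 = 23.65 mm.
The walls impose strain ε = −(23.65)/9310 = -2.5407e-03; σ = Eε = 44900 · -2.5407e-03 = -114.1 MPa.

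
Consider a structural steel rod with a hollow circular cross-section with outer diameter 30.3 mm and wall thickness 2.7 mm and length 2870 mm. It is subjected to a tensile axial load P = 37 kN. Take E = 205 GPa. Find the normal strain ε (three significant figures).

7.71e-04

A = 234.1 mm².
σ = N/A = 158 MPa; ε = σ/E = 158/205000 = 7.709e-04.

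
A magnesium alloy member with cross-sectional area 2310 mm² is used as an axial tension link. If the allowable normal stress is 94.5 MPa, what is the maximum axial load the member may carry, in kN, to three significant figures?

218 kN

P_max = σ_allow · A = 94.5 · 2310 = 218300 N = 218.3 kN.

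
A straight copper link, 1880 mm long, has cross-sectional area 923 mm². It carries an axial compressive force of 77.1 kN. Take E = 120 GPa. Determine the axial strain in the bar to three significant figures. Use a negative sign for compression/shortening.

-6.96e-04

σ = N/A = -83.53 MPa; ε = σ/E = -83.53/120000 = -6.961e-04.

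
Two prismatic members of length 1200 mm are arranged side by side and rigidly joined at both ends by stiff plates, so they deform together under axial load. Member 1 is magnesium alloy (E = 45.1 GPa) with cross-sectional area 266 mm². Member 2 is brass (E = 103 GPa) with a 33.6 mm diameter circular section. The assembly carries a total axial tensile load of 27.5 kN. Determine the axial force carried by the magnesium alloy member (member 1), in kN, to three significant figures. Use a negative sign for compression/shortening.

A_2 = 886.7 mm².
Equal strain + equilibrium ⇒ each member carries load in proportion to AE: A₁E₁ = 12000000 N, A₂E₂ = 91330000 N, ΣAE = 103300000 N.
F₁ = P·A₁E₁/ΣAE = 27500·12000000/103300000 = 3193 N.

3.19 kN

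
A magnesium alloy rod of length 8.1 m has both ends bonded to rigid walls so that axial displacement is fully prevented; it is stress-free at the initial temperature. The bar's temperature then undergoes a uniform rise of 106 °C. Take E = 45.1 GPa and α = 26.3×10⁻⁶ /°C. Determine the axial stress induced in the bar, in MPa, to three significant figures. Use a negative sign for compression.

-126 MPa

Free thermal expansion αLΔT = 26.3e-6 · 8100 · 106 = 22.58 mm.
The walls impose strain ε = −(22.58)/8100 = -2.7878e-03; σ = Eε = 45100 · -2.7878e-03 = -125.7 MPa.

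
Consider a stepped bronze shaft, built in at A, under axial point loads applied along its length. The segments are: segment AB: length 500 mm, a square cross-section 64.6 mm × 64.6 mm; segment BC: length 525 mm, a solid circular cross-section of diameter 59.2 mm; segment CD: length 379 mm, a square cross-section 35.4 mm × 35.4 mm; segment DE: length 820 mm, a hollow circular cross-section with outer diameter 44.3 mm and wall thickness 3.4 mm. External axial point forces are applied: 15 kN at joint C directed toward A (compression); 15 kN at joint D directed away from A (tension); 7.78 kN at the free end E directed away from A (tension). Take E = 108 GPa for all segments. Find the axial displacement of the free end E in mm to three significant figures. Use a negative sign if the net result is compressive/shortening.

0.221 mm

Internal axial forces (sectioning from the free end, tension +): N_DE = 7.78 kN, N_CD = 22.78 kN, N_BC = 7.78 kN, N_AB = 7.78 kN.
A_AB = 4173 mm².
A_BC = 2753 mm².
A_CD = 1253 mm².
A_DE = 436.9 mm².
δ_AB = 7780·500/(4173·108000) = 0.008631 mm
δ_BC = 7780·525/(2753·108000) = 0.01374 mm
δ_CD = 22780·379/(1253·108000) = 0.06379 mm
δ_DE = 7780·820/(436.9·108000) = 0.1352 mm
δ = Σδ_i = 0.2214 mm.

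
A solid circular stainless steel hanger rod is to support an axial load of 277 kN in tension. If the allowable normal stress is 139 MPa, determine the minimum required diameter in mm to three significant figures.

50.4 mm

Required area A ≥ P/σ_allow = 277000/139 = 1993 mm².
For a solid circular section, d ≥ √(4A/π) = 50.37 mm.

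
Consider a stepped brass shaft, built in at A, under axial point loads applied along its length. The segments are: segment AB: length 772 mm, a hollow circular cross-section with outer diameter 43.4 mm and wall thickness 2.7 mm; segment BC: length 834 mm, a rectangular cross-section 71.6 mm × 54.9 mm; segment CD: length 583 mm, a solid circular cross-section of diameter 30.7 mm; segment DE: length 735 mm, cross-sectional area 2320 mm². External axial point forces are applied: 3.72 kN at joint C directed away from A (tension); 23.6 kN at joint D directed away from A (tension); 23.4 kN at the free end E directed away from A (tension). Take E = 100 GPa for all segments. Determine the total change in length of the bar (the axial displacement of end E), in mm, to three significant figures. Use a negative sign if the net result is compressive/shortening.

Internal axial forces (sectioning from the free end, tension +): N_DE = 23.4 kN, N_CD = 47 kN, N_BC = 50.72 kN, N_AB = 50.72 kN.
A_AB = 345.2 mm².
A_BC = 3931 mm².
A_CD = 740.2 mm².
δ_AB = 50720·772/(345.2·100000) = 1.134 mm
δ_BC = 50720·834/(3931·100000) = 0.1076 mm
δ_CD = 47000·583/(740.2·100000) = 0.3702 mm
δ_DE = 23400·735/(2320·100000) = 0.07413 mm
δ = Σδ_i = 1.686 mm.

1.69 mm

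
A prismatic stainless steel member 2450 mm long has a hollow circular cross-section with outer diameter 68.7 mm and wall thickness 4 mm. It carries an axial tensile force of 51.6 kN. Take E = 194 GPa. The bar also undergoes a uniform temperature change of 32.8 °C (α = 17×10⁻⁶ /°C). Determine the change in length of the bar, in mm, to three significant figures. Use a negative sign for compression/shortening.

2.17 mm

A = 813 mm².
δ_mech = NL/(AE) = 51600·2450/(813·194000) = 0.8015 mm.
δ_thermal = αLΔT = 17e-6·2450·32.8 = 1.366 mm.
δ = δ_mech + δ_thermal = 2.168 mm.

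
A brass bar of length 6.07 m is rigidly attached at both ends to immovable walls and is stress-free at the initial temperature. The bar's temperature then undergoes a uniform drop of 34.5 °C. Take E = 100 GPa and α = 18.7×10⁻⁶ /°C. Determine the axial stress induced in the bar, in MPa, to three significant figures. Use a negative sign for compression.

64.5 MPa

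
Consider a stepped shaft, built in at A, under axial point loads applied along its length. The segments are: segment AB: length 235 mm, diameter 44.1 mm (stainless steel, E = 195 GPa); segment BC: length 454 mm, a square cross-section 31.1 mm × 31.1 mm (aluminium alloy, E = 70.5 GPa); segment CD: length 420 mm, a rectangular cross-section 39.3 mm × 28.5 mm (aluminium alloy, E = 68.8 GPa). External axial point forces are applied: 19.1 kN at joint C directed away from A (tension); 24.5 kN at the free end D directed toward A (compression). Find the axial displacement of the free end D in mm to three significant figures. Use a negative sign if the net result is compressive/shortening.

-0.174 mm

Internal axial forces (sectioning from the free end, tension +): N_CD = -24.5 kN, N_BC = -5.4 kN, N_AB = -5.4 kN.
A_AB = 1527 mm².
A_BC = 967.2 mm².
A_CD = 1120 mm².
δ_AB = -5400·235/(1527·195000) = -0.00426 mm
δ_BC = -5400·454/(967.2·70500) = -0.03595 mm
δ_CD = -24500·420/(1120·68800) = -0.1335 mm
δ = Σδ_i = -0.1737 mm.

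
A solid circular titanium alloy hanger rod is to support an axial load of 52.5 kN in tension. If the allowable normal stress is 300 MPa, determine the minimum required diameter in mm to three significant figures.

Required area A ≥ P/σ_allow = 52500/300 = 175 mm².
For a solid circular section, d ≥ √(4A/π) = 14.93 mm.

14.9 mm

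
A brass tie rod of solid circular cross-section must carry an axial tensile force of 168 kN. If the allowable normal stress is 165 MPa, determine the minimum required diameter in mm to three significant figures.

36.0 mm

Required area A ≥ P/σ_allow = 168000/165 = 1018 mm².
For a solid circular section, d ≥ √(4A/π) = 36.01 mm.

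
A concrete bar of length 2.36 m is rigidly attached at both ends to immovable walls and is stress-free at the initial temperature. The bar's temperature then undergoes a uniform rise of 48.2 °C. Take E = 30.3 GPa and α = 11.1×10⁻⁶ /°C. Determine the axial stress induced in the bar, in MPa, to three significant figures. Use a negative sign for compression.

-16.2 MPa

Free thermal expansion αLΔT = 11.1e-6 · 2360 · 48.2 = 1.263 mm.
The walls impose strain ε = −(1.263)/2360 = -5.3502e-04; σ = Eε = 30300 · -5.3502e-04 = -16.21 MPa.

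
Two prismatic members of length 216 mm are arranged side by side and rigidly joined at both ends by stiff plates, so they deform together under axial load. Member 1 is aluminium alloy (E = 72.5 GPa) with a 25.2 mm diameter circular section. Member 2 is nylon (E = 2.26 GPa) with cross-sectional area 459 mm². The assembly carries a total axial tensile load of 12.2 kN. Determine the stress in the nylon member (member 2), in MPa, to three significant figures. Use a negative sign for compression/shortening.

A_1 = 498.8 mm².
Equal strain + equilibrium ⇒ each member carries load in proportion to AE: A₁E₁ = 36160000 N, A₂E₂ = 1037000 N, ΣAE = 37200000 N.
σ₂ = P·E₂/ΣAE = 12200·2260/37200000 = 0.7412 MPa.

0.741 MPa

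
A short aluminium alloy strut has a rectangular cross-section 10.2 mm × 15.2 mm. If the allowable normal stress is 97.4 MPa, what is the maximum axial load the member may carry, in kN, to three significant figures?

A = 155 mm².
P_max = σ_allow · A = 97.4 · 155 = 15100 N = 15.1 kN.

15.1 kN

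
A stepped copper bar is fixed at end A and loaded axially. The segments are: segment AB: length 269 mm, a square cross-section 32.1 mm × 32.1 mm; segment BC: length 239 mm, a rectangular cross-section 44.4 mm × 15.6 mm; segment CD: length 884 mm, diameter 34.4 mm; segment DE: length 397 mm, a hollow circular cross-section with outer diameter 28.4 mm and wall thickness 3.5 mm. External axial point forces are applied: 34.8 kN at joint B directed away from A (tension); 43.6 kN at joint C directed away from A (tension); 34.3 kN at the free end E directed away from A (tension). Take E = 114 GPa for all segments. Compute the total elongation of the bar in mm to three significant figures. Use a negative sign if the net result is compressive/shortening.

Internal axial forces (sectioning from the free end, tension +): N_DE = 34.3 kN, N_CD = 34.3 kN, N_BC = 77.9 kN, N_AB = 112.7 kN.
A_AB = 1030 mm².
A_BC = 692.6 mm².
A_CD = 929.4 mm².
A_DE = 273.8 mm².
δ_AB = 112700·269/(1030·114000) = 0.2581 mm
δ_BC = 77900·239/(692.6·114000) = 0.2358 mm
δ_CD = 34300·884/(929.4·114000) = 0.2862 mm
δ_DE = 34300·397/(273.8·114000) = 0.4363 mm
δ = Σδ_i = 1.216 mm.

1.22 mm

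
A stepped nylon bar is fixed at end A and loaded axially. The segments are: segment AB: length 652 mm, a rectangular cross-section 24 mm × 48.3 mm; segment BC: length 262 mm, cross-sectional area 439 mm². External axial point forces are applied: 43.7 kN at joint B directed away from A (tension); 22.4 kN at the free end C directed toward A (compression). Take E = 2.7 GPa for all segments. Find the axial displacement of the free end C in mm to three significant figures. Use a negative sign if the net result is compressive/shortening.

-0.514 mm

Internal axial forces (sectioning from the free end, tension +): N_BC = -22.4 kN, N_AB = 21.3 kN.
A_AB = 1159 mm².
δ_AB = 21300·652/(1159·2700) = 4.437 mm
δ_BC = -22400·262/(439·2700) = -4.951 mm
δ = Σδ_i = -0.5142 mm.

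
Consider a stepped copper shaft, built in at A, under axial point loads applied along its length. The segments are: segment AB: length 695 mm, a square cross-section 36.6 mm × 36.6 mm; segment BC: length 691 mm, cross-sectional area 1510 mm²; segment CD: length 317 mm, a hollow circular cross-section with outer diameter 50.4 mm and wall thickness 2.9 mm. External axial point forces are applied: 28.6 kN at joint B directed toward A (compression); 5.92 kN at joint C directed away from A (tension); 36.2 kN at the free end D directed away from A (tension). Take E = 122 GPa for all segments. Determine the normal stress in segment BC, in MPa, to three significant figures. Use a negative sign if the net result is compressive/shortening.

Internal axial forces (sectioning from the free end, tension +): N_CD = 36.2 kN, N_BC = 42.12 kN, N_AB = 13.52 kN.
σ_BC = N_BC/A_BC = 42120/1510 = 27.89 MPa.

27.9 MPa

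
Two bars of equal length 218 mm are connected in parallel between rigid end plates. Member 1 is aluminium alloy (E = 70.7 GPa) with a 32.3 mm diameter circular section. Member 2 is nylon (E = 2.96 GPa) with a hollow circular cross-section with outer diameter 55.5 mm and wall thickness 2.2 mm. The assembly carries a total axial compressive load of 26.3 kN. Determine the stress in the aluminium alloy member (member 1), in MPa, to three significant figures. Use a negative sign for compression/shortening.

-31.5 MPa

A_1 = 819.4 mm².
A_2 = 368.4 mm².
Equal strain + equilibrium ⇒ each member carries load in proportion to AE: A₁E₁ = 57930000 N, A₂E₂ = 1090000 N, ΣAE = 59020000 N.
σ₁ = P·E₁/ΣAE = -26300·70700/59020000 = -31.5 MPa.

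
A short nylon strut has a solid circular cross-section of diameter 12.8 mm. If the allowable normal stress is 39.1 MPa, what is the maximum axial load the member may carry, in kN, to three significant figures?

A = 128.7 mm².
P_max = σ_allow · A = 39.1 · 128.7 = 5031 N = 5.031 kN.

5.03 kN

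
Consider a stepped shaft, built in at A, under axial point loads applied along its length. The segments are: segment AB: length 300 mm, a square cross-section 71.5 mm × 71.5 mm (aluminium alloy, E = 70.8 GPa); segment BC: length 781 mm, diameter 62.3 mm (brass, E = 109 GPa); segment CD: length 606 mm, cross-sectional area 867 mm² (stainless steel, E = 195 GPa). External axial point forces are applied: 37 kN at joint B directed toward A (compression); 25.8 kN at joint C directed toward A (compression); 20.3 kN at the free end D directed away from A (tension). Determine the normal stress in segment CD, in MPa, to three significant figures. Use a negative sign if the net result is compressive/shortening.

Internal axial forces (sectioning from the free end, tension +): N_CD = 20.3 kN, N_BC = -5.5 kN, N_AB = -42.5 kN.
σ_CD = N_CD/A_CD = 20300/867 = 23.41 MPa.

23.4 MPa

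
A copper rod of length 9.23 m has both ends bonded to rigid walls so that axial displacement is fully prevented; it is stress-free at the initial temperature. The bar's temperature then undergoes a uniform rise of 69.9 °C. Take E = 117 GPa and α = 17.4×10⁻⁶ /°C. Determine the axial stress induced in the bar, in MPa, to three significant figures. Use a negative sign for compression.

Free thermal expansion αLΔT = 17.4e-6 · 9230 · 69.9 = 11.23 mm.
The walls impose strain ε = −(11.23)/9230 = -1.2163e-03; σ = Eε = 117000 · -1.2163e-03 = -142.3 MPa.

-142 MPa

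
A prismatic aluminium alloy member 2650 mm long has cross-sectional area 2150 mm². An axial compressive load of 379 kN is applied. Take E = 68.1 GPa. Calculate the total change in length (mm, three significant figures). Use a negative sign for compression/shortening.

δ_mech = NL/(AE) = -379000·2650/(2150·68100) = -6.86 mm.

-6.86 mm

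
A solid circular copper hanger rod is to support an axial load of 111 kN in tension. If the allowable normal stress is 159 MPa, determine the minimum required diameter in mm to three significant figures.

29.8 mm

Required area A ≥ P/σ_allow = 111000/159 = 698.1 mm².
For a solid circular section, d ≥ √(4A/π) = 29.81 mm.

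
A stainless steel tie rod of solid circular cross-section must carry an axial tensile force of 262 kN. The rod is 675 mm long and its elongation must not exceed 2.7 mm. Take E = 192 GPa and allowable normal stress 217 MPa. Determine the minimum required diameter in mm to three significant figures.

Required area A ≥ P/σ_allow = 262000/217 = 1207 mm².
For a solid circular section, d ≥ √(4A/π) = 39.21 mm.
Elongation limit: A ≥ PL/(Eδ_allow) = 262000·675/(192000·2.7) = 341.1 mm² ⇒ d ≥ 20.84 mm.
The stress limit governs.

39.2 mm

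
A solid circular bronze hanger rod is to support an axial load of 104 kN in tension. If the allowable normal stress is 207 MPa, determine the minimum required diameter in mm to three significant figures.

Required area A ≥ P/σ_allow = 104000/207 = 502.4 mm².
For a solid circular section, d ≥ √(4A/π) = 25.29 mm.

25.3 mm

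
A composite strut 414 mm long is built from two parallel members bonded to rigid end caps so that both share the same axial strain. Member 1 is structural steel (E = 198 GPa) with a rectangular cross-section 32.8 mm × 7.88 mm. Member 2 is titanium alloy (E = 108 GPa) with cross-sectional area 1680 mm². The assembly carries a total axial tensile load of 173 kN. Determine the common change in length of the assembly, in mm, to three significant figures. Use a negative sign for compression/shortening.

0.308 mm

A_1 = 258.5 mm².
Equal strain + equilibrium ⇒ each member carries load in proportion to AE: A₁E₁ = 51180000 N, A₂E₂ = 181400000 N, ΣAE = 232600000 N.
δ = PL/ΣAE = 173000·414/232600000 = 0.3079 mm.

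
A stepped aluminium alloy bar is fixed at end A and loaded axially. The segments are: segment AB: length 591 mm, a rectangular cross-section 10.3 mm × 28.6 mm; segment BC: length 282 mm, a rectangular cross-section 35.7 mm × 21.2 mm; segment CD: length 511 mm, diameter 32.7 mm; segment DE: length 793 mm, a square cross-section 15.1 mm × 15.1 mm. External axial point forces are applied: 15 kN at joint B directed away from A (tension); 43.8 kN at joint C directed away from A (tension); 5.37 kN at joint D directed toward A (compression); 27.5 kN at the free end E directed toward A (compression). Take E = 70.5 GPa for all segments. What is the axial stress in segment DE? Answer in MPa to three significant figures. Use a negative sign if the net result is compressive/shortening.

-121 MPa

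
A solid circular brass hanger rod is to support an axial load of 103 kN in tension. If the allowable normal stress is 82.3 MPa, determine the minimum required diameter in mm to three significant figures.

39.9 mm

Required area A ≥ P/σ_allow = 103000/82.3 = 1252 mm².
For a solid circular section, d ≥ √(4A/π) = 39.92 mm.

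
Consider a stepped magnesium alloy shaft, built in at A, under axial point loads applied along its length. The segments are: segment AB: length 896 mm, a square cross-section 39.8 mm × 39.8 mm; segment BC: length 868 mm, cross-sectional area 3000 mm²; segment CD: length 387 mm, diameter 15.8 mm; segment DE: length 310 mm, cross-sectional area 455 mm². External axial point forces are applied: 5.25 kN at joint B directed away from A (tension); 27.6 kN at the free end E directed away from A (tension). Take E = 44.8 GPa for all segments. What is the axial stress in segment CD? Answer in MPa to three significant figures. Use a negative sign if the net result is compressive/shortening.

Internal axial forces (sectioning from the free end, tension +): N_DE = 27.6 kN, N_CD = 27.6 kN, N_BC = 27.6 kN, N_AB = 32.85 kN.
A_CD = 196.1 mm².
σ_CD = N_CD/A_CD = 27600/196.1 = 140.8 MPa.

141 MPa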